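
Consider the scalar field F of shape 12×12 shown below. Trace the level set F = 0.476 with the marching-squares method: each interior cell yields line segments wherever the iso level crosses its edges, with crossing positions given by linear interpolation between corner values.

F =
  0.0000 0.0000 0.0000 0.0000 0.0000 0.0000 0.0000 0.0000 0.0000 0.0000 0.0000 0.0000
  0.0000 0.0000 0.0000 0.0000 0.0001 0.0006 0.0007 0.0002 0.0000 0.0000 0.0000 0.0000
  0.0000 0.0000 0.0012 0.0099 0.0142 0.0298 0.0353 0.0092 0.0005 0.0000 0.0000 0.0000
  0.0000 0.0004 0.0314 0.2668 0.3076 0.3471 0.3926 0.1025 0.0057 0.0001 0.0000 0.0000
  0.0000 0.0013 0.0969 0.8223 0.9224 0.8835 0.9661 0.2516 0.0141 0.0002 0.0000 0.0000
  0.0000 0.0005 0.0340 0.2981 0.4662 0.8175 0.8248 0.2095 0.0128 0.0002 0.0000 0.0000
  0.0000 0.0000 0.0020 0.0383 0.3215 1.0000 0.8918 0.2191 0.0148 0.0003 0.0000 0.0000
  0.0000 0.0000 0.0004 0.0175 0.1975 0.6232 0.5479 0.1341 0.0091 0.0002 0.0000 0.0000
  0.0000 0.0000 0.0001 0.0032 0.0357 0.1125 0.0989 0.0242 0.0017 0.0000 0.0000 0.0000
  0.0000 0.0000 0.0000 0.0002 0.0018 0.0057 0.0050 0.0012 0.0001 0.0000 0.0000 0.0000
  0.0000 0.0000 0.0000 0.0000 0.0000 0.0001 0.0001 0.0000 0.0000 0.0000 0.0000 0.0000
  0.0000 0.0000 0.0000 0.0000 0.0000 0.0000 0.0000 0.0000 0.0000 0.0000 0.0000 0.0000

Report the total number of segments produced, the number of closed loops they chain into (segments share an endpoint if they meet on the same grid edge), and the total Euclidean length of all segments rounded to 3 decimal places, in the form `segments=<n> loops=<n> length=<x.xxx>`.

cell (3,2): code 0100 → (3.377,3.000)–(4.000,2.523)
cell (3,3): code 1100 → (3.274,4.000)–(3.377,3.000)
cell (3,4): code 1100 → (3.240,5.000)–(3.274,4.000)
cell (3,5): code 1100 → (3.145,6.000)–(3.240,5.000)
cell (3,6): code 1000 → (4.000,6.686)–(3.145,6.000)
cell (4,2): code 0010 → (4.000,2.523)–(4.661,3.000)
cell (4,3): code 0011 → (4.661,3.000)–(4.979,4.000)
cell (4,4): code 0111 → (4.979,4.000)–(5.000,4.028)
cell (4,6): code 1001 → (5.000,6.567)–(4.000,6.686)
cell (5,4): code 0110 → (5.000,4.028)–(6.000,4.228)
cell (5,6): code 1001 → (6.000,6.618)–(5.000,6.567)
cell (6,4): code 0110 → (6.000,4.228)–(7.000,4.654)
cell (6,6): code 1001 → (7.000,6.174)–(6.000,6.618)
cell (7,4): code 0010 → (7.000,4.654)–(7.288,5.000)
cell (7,5): code 0011 → (7.288,5.000)–(7.160,6.000)
cell (7,6): code 0001 → (7.160,6.000)–(7.000,6.174)
total: 16 segments, chained into 1 closed loop(s), length Σ = 13.695109

segments=16 loops=1 length=13.695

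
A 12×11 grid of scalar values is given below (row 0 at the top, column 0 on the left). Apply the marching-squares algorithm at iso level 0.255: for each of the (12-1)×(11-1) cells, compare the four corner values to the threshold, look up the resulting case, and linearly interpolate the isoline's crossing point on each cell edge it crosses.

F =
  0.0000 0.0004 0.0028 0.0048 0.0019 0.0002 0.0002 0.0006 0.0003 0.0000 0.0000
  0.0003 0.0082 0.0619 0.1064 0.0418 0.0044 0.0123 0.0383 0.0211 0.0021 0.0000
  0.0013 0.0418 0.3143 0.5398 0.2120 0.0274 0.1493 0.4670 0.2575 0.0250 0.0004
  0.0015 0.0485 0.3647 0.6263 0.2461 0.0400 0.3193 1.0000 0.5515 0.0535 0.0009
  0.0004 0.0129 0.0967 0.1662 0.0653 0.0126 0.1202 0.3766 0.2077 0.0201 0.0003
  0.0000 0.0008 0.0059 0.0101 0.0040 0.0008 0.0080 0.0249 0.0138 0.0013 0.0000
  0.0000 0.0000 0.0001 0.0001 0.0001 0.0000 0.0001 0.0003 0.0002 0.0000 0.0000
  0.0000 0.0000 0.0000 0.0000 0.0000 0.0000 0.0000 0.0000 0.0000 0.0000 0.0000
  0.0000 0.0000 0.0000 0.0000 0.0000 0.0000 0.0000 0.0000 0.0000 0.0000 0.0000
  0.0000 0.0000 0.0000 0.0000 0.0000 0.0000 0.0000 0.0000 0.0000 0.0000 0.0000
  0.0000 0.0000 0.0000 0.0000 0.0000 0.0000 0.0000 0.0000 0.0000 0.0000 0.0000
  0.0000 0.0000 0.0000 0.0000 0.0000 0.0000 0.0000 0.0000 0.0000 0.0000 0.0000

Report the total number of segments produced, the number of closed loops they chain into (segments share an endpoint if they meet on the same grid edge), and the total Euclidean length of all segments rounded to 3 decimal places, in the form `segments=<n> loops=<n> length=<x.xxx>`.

cell (1,1): code 0100 → (1.765,2.000)–(2.000,1.782)
cell (1,2): code 1100 → (1.343,3.000)–(1.765,2.000)
cell (1,3): code 1000 → (2.000,3.869)–(1.343,3.000)
cell (1,6): code 0100 → (1.505,7.000)–(2.000,6.333)
cell (1,7): code 1100 → (1.989,8.000)–(1.505,7.000)
cell (1,8): code 1000 → (2.000,8.011)–(1.989,8.000)
cell (2,1): code 0110 → (2.000,1.782)–(3.000,1.653)
cell (2,3): code 1001 → (3.000,3.977)–(2.000,3.869)
cell (2,5): code 0100 → (2.622,6.000)–(3.000,5.770)
cell (2,6): code 1110 → (2.000,6.333)–(2.622,6.000)
cell (2,8): code 1001 → (3.000,8.595)–(2.000,8.011)
cell (3,1): code 0010 → (3.000,1.653)–(3.409,2.000)
cell (3,2): code 0011 → (3.409,2.000)–(3.807,3.000)
cell (3,3): code 0001 → (3.807,3.000)–(3.000,3.977)
cell (3,5): code 0010 → (3.000,5.770)–(3.323,6.000)
cell (3,6): code 0111 → (3.323,6.000)–(4.000,6.526)
cell (3,7): code 1011 → (4.000,7.720)–(3.862,8.000)
cell (3,8): code 0001 → (3.862,8.000)–(3.000,8.595)
cell (4,6): code 0010 → (4.000,6.526)–(4.346,7.000)
cell (4,7): code 0001 → (4.346,7.000)–(4.000,7.720)
total: 20 segments, chained into 2 closed loop(s), length Σ = 15.651095

segments=20 loops=2 length=15.651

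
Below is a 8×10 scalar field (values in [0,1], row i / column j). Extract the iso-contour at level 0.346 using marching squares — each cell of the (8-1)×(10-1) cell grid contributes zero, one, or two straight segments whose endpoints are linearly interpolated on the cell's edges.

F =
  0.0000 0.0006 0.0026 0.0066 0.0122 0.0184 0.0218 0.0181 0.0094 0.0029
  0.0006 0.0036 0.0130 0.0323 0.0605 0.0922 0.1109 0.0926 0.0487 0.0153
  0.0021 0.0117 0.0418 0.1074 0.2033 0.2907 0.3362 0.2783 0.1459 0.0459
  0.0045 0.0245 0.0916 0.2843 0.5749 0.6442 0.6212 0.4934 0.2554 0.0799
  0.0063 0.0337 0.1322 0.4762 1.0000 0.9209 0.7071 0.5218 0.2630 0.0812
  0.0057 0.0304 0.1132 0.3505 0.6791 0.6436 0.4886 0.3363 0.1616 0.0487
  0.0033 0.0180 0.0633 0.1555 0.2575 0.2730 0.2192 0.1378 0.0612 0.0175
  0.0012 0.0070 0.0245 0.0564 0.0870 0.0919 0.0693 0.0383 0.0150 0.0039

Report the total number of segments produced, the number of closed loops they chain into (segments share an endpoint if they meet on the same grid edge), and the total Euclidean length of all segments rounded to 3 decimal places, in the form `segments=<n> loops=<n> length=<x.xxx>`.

cell (2,3): code 0100 → (2.384,4.000)–(3.000,3.212)
cell (2,4): code 1100 → (2.156,5.000)–(2.384,4.000)
cell (2,5): code 1100 → (2.034,6.000)–(2.156,5.000)
cell (2,6): code 1100 → (2.315,7.000)–(2.034,6.000)
cell (2,7): code 1000 → (3.000,7.619)–(2.315,7.000)
cell (3,2): code 0100 → (3.322,3.000)–(4.000,2.622)
cell (3,3): code 1110 → (3.000,3.212)–(3.322,3.000)
cell (3,7): code 1001 → (4.000,7.679)–(3.000,7.619)
cell (4,2): code 0110 → (4.000,2.622)–(5.000,2.981)
cell (4,6): code 1011 → (5.000,6.936)–(4.948,7.000)
cell (4,7): code 0001 → (4.948,7.000)–(4.000,7.679)
cell (5,2): code 0010 → (5.000,2.981)–(5.023,3.000)
cell (5,3): code 0011 → (5.023,3.000)–(5.790,4.000)
cell (5,4): code 0011 → (5.790,4.000)–(5.803,5.000)
cell (5,5): code 0011 → (5.803,5.000)–(5.529,6.000)
cell (5,6): code 0001 → (5.529,6.000)–(5.000,6.936)
total: 16 segments, chained into 1 closed loop(s), length Σ = 13.872819

segments=16 loops=1 length=13.873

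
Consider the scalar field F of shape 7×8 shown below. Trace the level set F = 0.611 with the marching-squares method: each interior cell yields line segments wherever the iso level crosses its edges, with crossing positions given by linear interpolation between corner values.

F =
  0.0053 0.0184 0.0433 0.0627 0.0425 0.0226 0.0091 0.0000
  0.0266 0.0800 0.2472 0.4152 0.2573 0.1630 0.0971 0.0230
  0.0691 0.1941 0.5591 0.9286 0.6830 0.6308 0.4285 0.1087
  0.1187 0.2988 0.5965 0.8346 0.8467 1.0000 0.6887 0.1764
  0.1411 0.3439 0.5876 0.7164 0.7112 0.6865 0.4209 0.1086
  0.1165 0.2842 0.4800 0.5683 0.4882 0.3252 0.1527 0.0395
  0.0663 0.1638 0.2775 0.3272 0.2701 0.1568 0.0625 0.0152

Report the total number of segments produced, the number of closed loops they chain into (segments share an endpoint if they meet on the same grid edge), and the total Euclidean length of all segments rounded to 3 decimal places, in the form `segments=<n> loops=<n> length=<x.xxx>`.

segments=14 loops=1 length=11.593

cell (1,2): code 0100 → (1.381,3.000)–(2.000,2.140)
cell (1,3): code 1100 → (1.831,4.000)–(1.381,3.000)
cell (1,4): code 1100 → (1.958,5.000)–(1.831,4.000)
cell (1,5): code 1000 → (2.000,5.098)–(1.958,5.000)
cell (2,2): code 0110 → (2.000,2.140)–(3.000,2.061)
cell (2,5): code 1101 → (2.701,6.000)–(2.000,5.098)
cell (2,6): code 1000 → (3.000,6.152)–(2.701,6.000)
cell (3,2): code 0110 → (3.000,2.061)–(4.000,2.182)
cell (3,5): code 1011 → (4.000,5.284)–(3.290,6.000)
cell (3,6): code 0001 → (3.290,6.000)–(3.000,6.152)
cell (4,2): code 0010 → (4.000,2.182)–(4.712,3.000)
cell (4,3): code 0011 → (4.712,3.000)–(4.449,4.000)
cell (4,4): code 0011 → (4.449,4.000)–(4.209,5.000)
cell (4,5): code 0001 → (4.209,5.000)–(4.000,5.284)
total: 14 segments, chained into 1 closed loop(s), length Σ = 11.593163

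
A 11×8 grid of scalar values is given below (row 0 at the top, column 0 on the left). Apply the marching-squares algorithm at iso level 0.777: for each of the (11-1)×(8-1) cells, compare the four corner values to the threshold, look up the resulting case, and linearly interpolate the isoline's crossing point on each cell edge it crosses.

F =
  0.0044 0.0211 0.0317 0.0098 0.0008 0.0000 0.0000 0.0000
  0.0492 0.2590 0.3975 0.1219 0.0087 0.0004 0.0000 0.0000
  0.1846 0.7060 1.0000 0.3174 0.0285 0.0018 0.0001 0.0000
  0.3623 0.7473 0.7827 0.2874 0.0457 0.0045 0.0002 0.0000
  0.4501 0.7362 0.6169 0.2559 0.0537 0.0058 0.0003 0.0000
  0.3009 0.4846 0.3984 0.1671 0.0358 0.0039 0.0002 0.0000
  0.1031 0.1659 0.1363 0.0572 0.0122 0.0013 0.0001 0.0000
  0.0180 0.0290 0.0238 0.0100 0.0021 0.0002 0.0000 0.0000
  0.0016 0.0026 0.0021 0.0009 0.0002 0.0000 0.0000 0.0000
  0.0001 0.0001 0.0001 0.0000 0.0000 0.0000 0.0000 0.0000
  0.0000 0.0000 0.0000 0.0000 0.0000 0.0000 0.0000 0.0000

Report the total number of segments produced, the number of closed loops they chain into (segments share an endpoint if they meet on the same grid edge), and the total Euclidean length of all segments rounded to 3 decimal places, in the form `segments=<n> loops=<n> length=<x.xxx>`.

segments=6 loops=1 length=3.752

cell (1,1): code 0100 → (1.630,2.000)–(2.000,1.241)
cell (1,2): code 1000 → (2.000,2.327)–(1.630,2.000)
cell (2,1): code 0110 → (2.000,1.241)–(3.000,1.839)
cell (2,2): code 1001 → (3.000,2.012)–(2.000,2.327)
cell (3,1): code 0010 → (3.000,1.839)–(3.034,2.000)
cell (3,2): code 0001 → (3.034,2.000)–(3.000,2.012)
total: 6 segments, chained into 1 closed loop(s), length Σ = 3.751964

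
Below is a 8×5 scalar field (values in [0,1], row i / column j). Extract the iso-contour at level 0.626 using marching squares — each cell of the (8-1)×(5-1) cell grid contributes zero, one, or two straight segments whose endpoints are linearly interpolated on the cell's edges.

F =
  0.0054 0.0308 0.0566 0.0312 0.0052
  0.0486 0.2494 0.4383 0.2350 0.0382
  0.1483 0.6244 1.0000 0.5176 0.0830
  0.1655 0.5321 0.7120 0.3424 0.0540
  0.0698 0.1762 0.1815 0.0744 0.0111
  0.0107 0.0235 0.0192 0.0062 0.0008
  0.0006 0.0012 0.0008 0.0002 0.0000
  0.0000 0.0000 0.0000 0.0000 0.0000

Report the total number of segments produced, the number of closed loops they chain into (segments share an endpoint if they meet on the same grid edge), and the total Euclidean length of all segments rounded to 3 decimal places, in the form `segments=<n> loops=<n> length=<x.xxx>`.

cell (1,1): code 0100 → (1.334,2.000)–(2.000,1.004)
cell (1,2): code 1000 → (2.000,2.775)–(1.334,2.000)
cell (2,1): code 0110 → (2.000,1.004)–(3.000,1.522)
cell (2,2): code 1001 → (3.000,2.233)–(2.000,2.775)
cell (3,1): code 0010 → (3.000,1.522)–(3.162,2.000)
cell (3,2): code 0001 → (3.162,2.000)–(3.000,2.233)
total: 6 segments, chained into 1 closed loop(s), length Σ = 5.271967

segments=6 loops=1 length=5.272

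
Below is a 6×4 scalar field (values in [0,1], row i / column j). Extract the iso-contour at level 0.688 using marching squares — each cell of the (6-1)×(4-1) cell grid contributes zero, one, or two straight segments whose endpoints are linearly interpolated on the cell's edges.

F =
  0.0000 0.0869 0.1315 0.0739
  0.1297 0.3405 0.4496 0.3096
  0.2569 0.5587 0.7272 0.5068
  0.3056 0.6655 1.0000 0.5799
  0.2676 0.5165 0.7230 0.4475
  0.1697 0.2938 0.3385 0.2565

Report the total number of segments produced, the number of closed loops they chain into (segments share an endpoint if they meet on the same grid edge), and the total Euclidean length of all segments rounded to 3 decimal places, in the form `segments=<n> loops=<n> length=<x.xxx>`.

cell (1,1): code 0100 → (1.859,2.000)–(2.000,1.767)
cell (1,2): code 1000 → (2.000,2.178)–(1.859,2.000)
cell (2,1): code 0110 → (2.000,1.767)–(3.000,1.067)
cell (2,2): code 1001 → (3.000,2.743)–(2.000,2.178)
cell (3,1): code 0110 → (3.000,1.067)–(4.000,1.831)
cell (3,2): code 1001 → (4.000,2.127)–(3.000,2.743)
cell (4,1): code 0010 → (4.000,1.831)–(4.091,2.000)
cell (4,2): code 0001 → (4.091,2.000)–(4.000,2.127)
total: 8 segments, chained into 1 closed loop(s), length Σ = 5.649419

segments=8 loops=1 length=5.649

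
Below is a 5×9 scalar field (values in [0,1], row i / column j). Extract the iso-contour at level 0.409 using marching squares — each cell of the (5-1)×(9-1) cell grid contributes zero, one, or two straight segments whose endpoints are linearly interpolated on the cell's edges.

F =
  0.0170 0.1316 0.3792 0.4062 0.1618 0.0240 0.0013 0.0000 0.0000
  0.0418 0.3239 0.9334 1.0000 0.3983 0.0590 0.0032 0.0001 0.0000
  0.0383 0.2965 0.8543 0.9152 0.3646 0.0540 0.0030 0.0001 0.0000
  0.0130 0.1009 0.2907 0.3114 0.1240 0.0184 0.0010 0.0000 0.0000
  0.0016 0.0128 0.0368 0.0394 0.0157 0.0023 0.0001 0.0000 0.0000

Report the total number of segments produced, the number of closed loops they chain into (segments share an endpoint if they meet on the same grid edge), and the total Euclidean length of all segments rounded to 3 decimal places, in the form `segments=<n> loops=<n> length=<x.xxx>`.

segments=8 loops=1 length=9.051

cell (0,1): code 0100 → (0.054,2.000)–(1.000,1.140)
cell (0,2): code 1100 → (0.005,3.000)–(0.054,2.000)
cell (0,3): code 1000 → (1.000,3.982)–(0.005,3.000)
cell (1,1): code 0110 → (1.000,1.140)–(2.000,1.202)
cell (1,3): code 1001 → (2.000,3.919)–(1.000,3.982)
cell (2,1): code 0010 → (2.000,1.202)–(2.790,2.000)
cell (2,2): code 0011 → (2.790,2.000)–(2.838,3.000)
cell (2,3): code 0001 → (2.838,3.000)–(2.000,3.919)
total: 8 segments, chained into 1 closed loop(s), length Σ = 9.050911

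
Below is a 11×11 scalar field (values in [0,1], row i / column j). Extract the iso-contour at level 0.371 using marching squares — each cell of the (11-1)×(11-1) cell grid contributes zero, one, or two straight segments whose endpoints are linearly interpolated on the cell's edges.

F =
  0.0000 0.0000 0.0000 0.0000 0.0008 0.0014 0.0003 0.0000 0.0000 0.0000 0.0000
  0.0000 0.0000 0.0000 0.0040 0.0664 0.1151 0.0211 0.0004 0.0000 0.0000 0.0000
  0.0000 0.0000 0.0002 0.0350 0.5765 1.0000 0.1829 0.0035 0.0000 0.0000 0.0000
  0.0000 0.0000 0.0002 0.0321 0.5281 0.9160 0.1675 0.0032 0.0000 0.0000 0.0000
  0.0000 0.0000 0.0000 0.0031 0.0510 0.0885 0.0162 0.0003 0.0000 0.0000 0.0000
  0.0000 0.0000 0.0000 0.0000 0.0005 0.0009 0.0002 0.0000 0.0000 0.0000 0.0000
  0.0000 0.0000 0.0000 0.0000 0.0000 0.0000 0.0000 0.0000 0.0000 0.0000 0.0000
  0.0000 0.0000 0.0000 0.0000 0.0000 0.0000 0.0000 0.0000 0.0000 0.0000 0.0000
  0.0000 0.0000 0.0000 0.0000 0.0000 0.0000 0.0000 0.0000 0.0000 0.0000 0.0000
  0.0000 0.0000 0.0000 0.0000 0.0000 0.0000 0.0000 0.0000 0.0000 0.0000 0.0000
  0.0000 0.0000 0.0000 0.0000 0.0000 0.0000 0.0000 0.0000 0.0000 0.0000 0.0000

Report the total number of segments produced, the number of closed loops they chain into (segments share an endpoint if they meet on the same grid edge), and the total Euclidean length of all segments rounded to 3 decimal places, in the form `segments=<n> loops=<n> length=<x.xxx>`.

segments=8 loops=1 length=7.142

cell (1,3): code 0100 → (1.597,4.000)–(2.000,3.620)
cell (1,4): code 1100 → (1.289,5.000)–(1.597,4.000)
cell (1,5): code 1000 → (2.000,5.770)–(1.289,5.000)
cell (2,3): code 0110 → (2.000,3.620)–(3.000,3.683)
cell (2,5): code 1001 → (3.000,5.728)–(2.000,5.770)
cell (3,3): code 0010 → (3.000,3.683)–(3.329,4.000)
cell (3,4): code 0011 → (3.329,4.000)–(3.659,5.000)
cell (3,5): code 0001 → (3.659,5.000)–(3.000,5.728)
total: 8 segments, chained into 1 closed loop(s), length Σ = 7.141941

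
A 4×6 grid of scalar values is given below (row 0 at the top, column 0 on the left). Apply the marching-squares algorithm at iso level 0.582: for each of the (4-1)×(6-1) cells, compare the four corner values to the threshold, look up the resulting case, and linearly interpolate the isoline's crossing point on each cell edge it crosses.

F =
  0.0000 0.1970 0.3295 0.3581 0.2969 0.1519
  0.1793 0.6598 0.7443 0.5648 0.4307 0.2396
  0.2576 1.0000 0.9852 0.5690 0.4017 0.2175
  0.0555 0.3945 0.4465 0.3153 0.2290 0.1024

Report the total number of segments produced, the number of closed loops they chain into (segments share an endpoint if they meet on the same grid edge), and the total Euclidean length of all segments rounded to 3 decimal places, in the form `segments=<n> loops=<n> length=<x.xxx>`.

segments=8 loops=1 length=7.439

cell (0,0): code 0100 → (0.832,1.000)–(1.000,0.838)
cell (0,1): code 1100 → (0.609,2.000)–(0.832,1.000)
cell (0,2): code 1000 → (1.000,2.904)–(0.609,2.000)
cell (1,0): code 0110 → (1.000,0.838)–(2.000,0.437)
cell (1,2): code 1001 → (2.000,2.969)–(1.000,2.904)
cell (2,0): code 0010 → (2.000,0.437)–(2.690,1.000)
cell (2,1): code 0011 → (2.690,1.000)–(2.748,2.000)
cell (2,2): code 0001 → (2.748,2.000)–(2.000,2.969)
total: 8 segments, chained into 1 closed loop(s), length Σ = 7.439480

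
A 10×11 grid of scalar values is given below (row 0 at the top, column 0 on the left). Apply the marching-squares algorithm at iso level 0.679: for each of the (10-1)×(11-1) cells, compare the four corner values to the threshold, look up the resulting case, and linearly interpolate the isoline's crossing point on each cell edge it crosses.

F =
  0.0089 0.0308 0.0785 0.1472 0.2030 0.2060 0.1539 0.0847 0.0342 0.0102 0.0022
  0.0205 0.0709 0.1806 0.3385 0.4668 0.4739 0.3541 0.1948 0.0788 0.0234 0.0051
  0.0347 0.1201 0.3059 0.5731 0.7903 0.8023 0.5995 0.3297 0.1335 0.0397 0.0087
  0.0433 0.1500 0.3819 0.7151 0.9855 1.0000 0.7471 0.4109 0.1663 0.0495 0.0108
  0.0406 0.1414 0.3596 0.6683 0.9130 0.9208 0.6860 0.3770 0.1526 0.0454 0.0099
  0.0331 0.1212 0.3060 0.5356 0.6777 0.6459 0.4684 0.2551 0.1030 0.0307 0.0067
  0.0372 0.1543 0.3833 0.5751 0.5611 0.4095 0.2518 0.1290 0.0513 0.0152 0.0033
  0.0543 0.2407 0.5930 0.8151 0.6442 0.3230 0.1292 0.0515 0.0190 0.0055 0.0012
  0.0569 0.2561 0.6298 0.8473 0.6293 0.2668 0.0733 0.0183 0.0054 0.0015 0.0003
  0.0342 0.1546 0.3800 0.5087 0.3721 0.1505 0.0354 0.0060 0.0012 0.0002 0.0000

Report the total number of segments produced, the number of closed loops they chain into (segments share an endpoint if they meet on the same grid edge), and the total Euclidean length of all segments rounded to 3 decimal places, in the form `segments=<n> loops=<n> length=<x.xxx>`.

segments=20 loops=2 length=16.097

cell (1,3): code 0100 → (1.656,4.000)–(2.000,3.488)
cell (1,4): code 1100 → (1.625,5.000)–(1.656,4.000)
cell (1,5): code 1000 → (2.000,5.608)–(1.625,5.000)
cell (2,2): code 0100 → (2.746,3.000)–(3.000,2.892)
cell (2,3): code 1110 → (2.000,3.488)–(2.746,3.000)
cell (2,5): code 1101 → (2.539,6.000)–(2.000,5.608)
cell (2,6): code 1000 → (3.000,6.203)–(2.539,6.000)
cell (3,2): code 0010 → (3.000,2.892)–(3.771,3.000)
cell (3,3): code 0111 → (3.771,3.000)–(4.000,3.044)
cell (3,6): code 1001 → (4.000,6.023)–(3.000,6.203)
cell (4,3): code 0010 → (4.000,3.044)–(4.994,4.000)
cell (4,4): code 0011 → (4.994,4.000)–(4.880,5.000)
cell (4,5): code 0011 → (4.880,5.000)–(4.032,6.000)
cell (4,6): code 0001 → (4.032,6.000)–(4.000,6.023)
cell (6,2): code 0100 → (6.433,3.000)–(7.000,2.387)
cell (6,3): code 1000 → (7.000,3.796)–(6.433,3.000)
cell (7,2): code 0110 → (7.000,2.387)–(8.000,2.226)
cell (7,3): code 1001 → (8.000,3.772)–(7.000,3.796)
cell (8,2): code 0010 → (8.000,2.226)–(8.497,3.000)
cell (8,3): code 0001 → (8.497,3.000)–(8.000,3.772)
total: 20 segments, chained into 2 closed loop(s), length Σ = 16.097429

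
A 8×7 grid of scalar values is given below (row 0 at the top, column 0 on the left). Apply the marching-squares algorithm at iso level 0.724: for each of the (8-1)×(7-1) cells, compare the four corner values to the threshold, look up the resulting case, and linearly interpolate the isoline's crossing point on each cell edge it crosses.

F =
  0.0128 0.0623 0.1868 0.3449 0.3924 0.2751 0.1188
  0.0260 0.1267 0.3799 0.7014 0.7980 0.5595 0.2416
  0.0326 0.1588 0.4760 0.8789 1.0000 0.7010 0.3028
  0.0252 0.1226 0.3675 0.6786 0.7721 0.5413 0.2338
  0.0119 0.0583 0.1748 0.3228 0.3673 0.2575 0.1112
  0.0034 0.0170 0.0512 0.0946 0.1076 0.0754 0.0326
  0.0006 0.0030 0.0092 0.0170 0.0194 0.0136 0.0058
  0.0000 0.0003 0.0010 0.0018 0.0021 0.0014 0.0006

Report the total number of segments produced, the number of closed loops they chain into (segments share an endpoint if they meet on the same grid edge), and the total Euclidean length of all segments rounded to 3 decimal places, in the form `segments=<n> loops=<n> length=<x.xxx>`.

cell (0,3): code 0100 → (0.818,4.000)–(1.000,3.234)
cell (0,4): code 1000 → (1.000,4.310)–(0.818,4.000)
cell (1,2): code 0100 → (1.127,3.000)–(2.000,2.616)
cell (1,3): code 1110 → (1.000,3.234)–(1.127,3.000)
cell (1,4): code 1001 → (2.000,4.923)–(1.000,4.310)
cell (2,2): code 0010 → (2.000,2.616)–(2.773,3.000)
cell (2,3): code 0111 → (2.773,3.000)–(3.000,3.486)
cell (2,4): code 1001 → (3.000,4.208)–(2.000,4.923)
cell (3,3): code 0010 → (3.000,3.486)–(3.119,4.000)
cell (3,4): code 0001 → (3.119,4.000)–(3.000,4.208)
total: 10 segments, chained into 1 closed loop(s), length Σ = 6.936714

segments=10 loops=1 length=6.937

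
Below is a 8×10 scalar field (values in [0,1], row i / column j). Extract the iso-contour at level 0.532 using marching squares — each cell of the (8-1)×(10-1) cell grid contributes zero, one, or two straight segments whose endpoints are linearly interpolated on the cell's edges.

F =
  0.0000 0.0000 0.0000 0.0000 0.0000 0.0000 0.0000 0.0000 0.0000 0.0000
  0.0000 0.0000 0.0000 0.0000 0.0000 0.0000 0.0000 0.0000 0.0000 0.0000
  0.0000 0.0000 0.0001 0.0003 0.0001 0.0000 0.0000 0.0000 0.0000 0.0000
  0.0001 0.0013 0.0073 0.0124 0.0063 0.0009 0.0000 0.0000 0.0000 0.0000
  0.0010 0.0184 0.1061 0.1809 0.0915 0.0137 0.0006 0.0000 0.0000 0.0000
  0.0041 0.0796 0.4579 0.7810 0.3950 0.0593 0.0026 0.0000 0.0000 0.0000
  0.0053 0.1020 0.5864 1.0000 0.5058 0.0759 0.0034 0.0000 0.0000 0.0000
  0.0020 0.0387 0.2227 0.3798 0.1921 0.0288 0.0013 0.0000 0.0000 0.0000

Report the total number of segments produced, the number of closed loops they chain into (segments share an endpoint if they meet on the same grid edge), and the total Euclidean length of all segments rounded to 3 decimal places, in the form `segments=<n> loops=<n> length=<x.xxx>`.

cell (4,2): code 0100 → (4.585,3.000)–(5.000,2.229)
cell (4,3): code 1000 → (5.000,3.645)–(4.585,3.000)
cell (5,1): code 0100 → (5.577,2.000)–(6.000,1.888)
cell (5,2): code 1110 → (5.000,2.229)–(5.577,2.000)
cell (5,3): code 1001 → (6.000,3.947)–(5.000,3.645)
cell (6,1): code 0010 → (6.000,1.888)–(6.150,2.000)
cell (6,2): code 0011 → (6.150,2.000)–(6.755,3.000)
cell (6,3): code 0001 → (6.755,3.000)–(6.000,3.947)
total: 8 segments, chained into 1 closed loop(s), length Σ = 6.312108

segments=8 loops=1 length=6.312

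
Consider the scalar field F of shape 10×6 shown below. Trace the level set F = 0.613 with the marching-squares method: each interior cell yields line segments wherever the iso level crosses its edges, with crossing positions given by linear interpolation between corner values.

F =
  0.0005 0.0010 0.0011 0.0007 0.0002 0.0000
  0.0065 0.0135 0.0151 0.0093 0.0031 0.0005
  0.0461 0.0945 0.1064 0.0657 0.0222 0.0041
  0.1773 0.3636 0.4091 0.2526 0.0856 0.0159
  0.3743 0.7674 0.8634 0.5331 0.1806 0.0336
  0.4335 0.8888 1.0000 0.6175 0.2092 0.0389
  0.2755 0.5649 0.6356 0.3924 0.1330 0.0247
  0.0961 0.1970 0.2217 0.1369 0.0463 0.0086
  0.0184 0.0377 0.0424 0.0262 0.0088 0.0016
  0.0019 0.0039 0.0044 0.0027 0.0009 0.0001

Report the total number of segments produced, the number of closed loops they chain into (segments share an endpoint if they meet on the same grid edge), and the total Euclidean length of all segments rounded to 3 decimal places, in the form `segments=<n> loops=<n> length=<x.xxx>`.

cell (3,0): code 0100 → (3.618,1.000)–(4.000,0.607)
cell (3,1): code 1100 → (3.449,2.000)–(3.618,1.000)
cell (3,2): code 1000 → (4.000,2.758)–(3.449,2.000)
cell (4,0): code 0110 → (4.000,0.607)–(5.000,0.394)
cell (4,2): code 1101 → (4.947,3.000)–(4.000,2.758)
cell (4,3): code 1000 → (5.000,3.011)–(4.947,3.000)
cell (5,0): code 0010 → (5.000,0.394)–(5.851,1.000)
cell (5,1): code 0111 → (5.851,1.000)–(6.000,1.680)
cell (5,2): code 1011 → (6.000,2.093)–(5.020,3.000)
cell (5,3): code 0001 → (5.020,3.000)–(5.000,3.011)
cell (6,1): code 0010 → (6.000,1.680)–(6.055,2.000)
cell (6,2): code 0001 → (6.055,2.000)–(6.000,2.093)
total: 12 segments, chained into 1 closed loop(s), length Σ = 8.085173

segments=12 loops=1 length=8.085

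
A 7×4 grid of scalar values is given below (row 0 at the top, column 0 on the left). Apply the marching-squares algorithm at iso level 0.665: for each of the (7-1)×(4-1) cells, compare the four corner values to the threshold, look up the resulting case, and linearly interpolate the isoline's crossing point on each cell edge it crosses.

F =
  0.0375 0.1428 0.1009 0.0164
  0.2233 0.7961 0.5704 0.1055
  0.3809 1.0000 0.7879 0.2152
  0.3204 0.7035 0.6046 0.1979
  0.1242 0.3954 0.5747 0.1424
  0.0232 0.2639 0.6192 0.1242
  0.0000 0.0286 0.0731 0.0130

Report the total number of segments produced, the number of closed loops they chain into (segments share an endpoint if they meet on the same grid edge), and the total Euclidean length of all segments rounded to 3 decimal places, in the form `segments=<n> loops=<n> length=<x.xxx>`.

cell (0,0): code 0100 → (0.799,1.000)–(1.000,0.771)
cell (0,1): code 1000 → (1.000,1.581)–(0.799,1.000)
cell (1,0): code 0110 → (1.000,0.771)–(2.000,0.459)
cell (1,1): code 1101 → (1.435,2.000)–(1.000,1.581)
cell (1,2): code 1000 → (2.000,2.215)–(1.435,2.000)
cell (2,0): code 0110 → (2.000,0.459)–(3.000,0.900)
cell (2,1): code 1011 → (3.000,1.389)–(2.670,2.000)
cell (2,2): code 0001 → (2.670,2.000)–(2.000,2.215)
cell (3,0): code 0010 → (3.000,0.900)–(3.125,1.000)
cell (3,1): code 0001 → (3.125,1.000)–(3.000,1.389)
total: 10 segments, chained into 1 closed loop(s), length Σ = 6.234919

segments=10 loops=1 length=6.235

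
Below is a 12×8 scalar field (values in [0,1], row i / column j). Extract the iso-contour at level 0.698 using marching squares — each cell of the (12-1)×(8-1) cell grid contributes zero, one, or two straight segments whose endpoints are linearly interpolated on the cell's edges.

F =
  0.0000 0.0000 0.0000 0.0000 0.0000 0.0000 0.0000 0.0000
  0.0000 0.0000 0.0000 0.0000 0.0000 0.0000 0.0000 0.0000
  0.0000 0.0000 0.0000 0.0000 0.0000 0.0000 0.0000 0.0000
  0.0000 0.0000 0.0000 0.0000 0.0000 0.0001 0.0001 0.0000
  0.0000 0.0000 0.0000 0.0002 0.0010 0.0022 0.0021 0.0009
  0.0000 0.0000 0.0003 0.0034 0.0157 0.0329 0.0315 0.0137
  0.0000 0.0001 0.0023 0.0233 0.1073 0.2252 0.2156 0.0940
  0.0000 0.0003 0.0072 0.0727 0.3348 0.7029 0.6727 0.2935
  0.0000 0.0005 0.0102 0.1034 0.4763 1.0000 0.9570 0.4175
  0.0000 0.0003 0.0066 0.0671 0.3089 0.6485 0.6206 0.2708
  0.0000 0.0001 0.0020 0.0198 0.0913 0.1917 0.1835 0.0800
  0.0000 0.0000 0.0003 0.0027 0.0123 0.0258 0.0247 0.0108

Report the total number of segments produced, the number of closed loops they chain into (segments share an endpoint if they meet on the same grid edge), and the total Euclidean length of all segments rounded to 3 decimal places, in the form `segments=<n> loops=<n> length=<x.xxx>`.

segments=8 loops=1 length=6.145

cell (6,4): code 0100 → (6.990,5.000)–(7.000,4.987)
cell (6,5): code 1000 → (7.000,5.162)–(6.990,5.000)
cell (7,4): code 0110 → (7.000,4.987)–(8.000,4.423)
cell (7,5): code 1101 → (7.089,6.000)–(7.000,5.162)
cell (7,6): code 1000 → (8.000,6.480)–(7.089,6.000)
cell (8,4): code 0010 → (8.000,4.423)–(8.859,5.000)
cell (8,5): code 0011 → (8.859,5.000)–(8.770,6.000)
cell (8,6): code 0001 → (8.770,6.000)–(8.000,6.480)
total: 8 segments, chained into 1 closed loop(s), length Σ = 6.145432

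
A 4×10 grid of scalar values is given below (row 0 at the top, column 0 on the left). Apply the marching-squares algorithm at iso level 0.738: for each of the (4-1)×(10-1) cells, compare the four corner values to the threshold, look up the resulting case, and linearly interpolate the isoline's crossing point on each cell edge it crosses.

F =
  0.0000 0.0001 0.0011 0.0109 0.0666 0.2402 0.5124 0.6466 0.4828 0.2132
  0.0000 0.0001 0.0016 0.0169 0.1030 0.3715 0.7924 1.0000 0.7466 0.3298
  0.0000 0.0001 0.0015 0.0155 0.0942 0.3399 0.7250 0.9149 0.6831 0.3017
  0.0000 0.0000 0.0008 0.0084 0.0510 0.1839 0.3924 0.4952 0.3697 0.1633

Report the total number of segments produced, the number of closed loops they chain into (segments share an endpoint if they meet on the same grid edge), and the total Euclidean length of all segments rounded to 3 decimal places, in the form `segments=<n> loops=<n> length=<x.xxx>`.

segments=10 loops=1 length=6.587

cell (0,5): code 0100 → (0.806,6.000)–(1.000,5.871)
cell (0,6): code 1100 → (0.259,7.000)–(0.806,6.000)
cell (0,7): code 1100 → (0.967,8.000)–(0.259,7.000)
cell (0,8): code 1000 → (1.000,8.021)–(0.967,8.000)
cell (1,5): code 0010 → (1.000,5.871)–(1.807,6.000)
cell (1,6): code 0111 → (1.807,6.000)–(2.000,6.068)
cell (1,7): code 1011 → (2.000,7.763)–(1.135,8.000)
cell (1,8): code 0001 → (1.135,8.000)–(1.000,8.021)
cell (2,6): code 0010 → (2.000,6.068)–(2.421,7.000)
cell (2,7): code 0001 → (2.421,7.000)–(2.000,7.763)
total: 10 segments, chained into 1 closed loop(s), length Σ = 6.587271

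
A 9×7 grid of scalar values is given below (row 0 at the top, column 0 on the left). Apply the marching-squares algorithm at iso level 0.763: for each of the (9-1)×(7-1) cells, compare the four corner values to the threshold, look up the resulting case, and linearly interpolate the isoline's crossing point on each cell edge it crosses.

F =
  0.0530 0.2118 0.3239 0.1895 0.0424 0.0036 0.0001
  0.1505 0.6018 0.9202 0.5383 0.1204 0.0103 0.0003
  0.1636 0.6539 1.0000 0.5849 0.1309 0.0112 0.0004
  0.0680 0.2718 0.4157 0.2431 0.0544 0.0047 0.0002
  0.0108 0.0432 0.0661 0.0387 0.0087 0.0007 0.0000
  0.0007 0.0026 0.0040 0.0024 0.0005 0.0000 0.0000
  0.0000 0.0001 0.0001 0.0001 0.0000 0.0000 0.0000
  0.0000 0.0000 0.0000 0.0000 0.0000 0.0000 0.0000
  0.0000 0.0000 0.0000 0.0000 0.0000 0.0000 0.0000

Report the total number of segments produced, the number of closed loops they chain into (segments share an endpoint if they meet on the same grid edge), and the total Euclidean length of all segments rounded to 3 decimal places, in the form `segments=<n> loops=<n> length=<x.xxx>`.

segments=6 loops=1 length=4.575

cell (0,1): code 0100 → (0.736,2.000)–(1.000,1.506)
cell (0,2): code 1000 → (1.000,2.412)–(0.736,2.000)
cell (1,1): code 0110 → (1.000,1.506)–(2.000,1.315)
cell (1,2): code 1001 → (2.000,2.571)–(1.000,2.412)
cell (2,1): code 0010 → (2.000,1.315)–(2.406,2.000)
cell (2,2): code 0001 → (2.406,2.000)–(2.000,2.571)
total: 6 segments, chained into 1 closed loop(s), length Σ = 4.575448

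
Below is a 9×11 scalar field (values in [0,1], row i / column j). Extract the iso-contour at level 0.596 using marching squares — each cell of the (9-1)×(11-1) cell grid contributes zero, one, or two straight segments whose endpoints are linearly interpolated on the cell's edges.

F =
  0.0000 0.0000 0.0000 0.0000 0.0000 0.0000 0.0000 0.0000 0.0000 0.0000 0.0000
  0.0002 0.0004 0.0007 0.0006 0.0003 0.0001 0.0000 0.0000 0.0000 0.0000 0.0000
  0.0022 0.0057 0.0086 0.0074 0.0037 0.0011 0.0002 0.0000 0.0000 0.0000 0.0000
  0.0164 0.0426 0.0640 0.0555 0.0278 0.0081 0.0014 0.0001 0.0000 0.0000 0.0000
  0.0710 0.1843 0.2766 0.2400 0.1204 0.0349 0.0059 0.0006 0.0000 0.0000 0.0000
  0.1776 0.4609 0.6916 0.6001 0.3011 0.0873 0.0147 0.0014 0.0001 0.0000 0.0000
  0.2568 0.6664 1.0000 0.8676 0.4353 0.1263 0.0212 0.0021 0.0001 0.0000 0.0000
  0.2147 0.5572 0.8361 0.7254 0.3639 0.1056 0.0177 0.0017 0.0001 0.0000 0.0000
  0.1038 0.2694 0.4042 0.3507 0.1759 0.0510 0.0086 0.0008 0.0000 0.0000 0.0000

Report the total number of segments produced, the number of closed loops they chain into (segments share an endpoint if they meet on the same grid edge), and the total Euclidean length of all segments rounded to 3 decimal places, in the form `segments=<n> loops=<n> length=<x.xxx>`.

cell (4,1): code 0100 → (4.770,2.000)–(5.000,1.586)
cell (4,2): code 1100 → (4.989,3.000)–(4.770,2.000)
cell (4,3): code 1000 → (5.000,3.014)–(4.989,3.000)
cell (5,0): code 0100 → (5.657,1.000)–(6.000,0.828)
cell (5,1): code 1110 → (5.000,1.586)–(5.657,1.000)
cell (5,3): code 1001 → (6.000,3.628)–(5.000,3.014)
cell (6,0): code 0010 → (6.000,0.828)–(6.645,1.000)
cell (6,1): code 0111 → (6.645,1.000)–(7.000,1.139)
cell (6,3): code 1001 → (7.000,3.358)–(6.000,3.628)
cell (7,1): code 0010 → (7.000,1.139)–(7.556,2.000)
cell (7,2): code 0011 → (7.556,2.000)–(7.345,3.000)
cell (7,3): code 0001 → (7.345,3.000)–(7.000,3.358)
total: 12 segments, chained into 1 closed loop(s), length Σ = 8.581838

segments=12 loops=1 length=8.582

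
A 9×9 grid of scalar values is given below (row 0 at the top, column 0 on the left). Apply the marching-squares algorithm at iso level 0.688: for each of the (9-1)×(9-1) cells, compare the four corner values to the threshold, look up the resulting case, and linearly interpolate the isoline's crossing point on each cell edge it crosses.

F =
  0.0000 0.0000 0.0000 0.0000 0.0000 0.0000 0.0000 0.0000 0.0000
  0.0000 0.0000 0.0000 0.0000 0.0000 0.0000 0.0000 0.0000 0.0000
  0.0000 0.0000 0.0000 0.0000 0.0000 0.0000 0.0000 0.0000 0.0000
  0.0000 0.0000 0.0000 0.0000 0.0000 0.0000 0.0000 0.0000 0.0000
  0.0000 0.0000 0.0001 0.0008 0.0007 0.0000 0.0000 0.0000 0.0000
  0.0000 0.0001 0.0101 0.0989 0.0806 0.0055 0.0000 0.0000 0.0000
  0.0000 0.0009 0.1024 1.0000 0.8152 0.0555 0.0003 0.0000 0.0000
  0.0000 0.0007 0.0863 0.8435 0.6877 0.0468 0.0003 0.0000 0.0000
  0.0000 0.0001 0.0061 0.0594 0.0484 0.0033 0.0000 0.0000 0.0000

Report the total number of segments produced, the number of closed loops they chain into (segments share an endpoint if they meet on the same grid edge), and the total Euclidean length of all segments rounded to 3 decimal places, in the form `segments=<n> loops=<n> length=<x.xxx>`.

cell (5,2): code 0100 → (5.654,3.000)–(6.000,2.652)
cell (5,3): code 1100 → (5.827,4.000)–(5.654,3.000)
cell (5,4): code 1000 → (6.000,4.167)–(5.827,4.000)
cell (6,2): code 0110 → (6.000,2.652)–(7.000,2.795)
cell (6,3): code 1011 → (7.000,3.998)–(6.998,4.000)
cell (6,4): code 0001 → (6.998,4.000)–(6.000,4.167)
cell (7,2): code 0010 → (7.000,2.795)–(7.198,3.000)
cell (7,3): code 0001 → (7.198,3.000)–(7.000,3.998)
total: 8 segments, chained into 1 closed loop(s), length Σ = 5.074132

segments=8 loops=1 length=5.074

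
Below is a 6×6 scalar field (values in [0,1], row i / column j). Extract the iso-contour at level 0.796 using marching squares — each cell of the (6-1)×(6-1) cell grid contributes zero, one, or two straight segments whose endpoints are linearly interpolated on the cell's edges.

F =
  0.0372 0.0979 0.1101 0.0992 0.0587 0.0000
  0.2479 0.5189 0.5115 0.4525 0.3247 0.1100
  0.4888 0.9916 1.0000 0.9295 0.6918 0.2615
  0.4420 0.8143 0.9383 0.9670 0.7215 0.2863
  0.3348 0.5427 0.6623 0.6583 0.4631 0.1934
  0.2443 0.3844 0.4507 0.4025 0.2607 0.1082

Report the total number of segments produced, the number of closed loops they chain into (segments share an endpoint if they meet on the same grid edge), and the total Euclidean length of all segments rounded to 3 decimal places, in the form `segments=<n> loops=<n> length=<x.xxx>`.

cell (1,0): code 0100 → (1.586,1.000)–(2.000,0.611)
cell (1,1): code 1100 → (1.582,2.000)–(1.586,1.000)
cell (1,2): code 1100 → (1.720,3.000)–(1.582,2.000)
cell (1,3): code 1000 → (2.000,3.562)–(1.720,3.000)
cell (2,0): code 0110 → (2.000,0.611)–(3.000,0.951)
cell (2,3): code 1001 → (3.000,3.697)–(2.000,3.562)
cell (3,0): code 0010 → (3.000,0.951)–(3.067,1.000)
cell (3,1): code 0011 → (3.067,1.000)–(3.516,2.000)
cell (3,2): code 0011 → (3.516,2.000)–(3.554,3.000)
cell (3,3): code 0001 → (3.554,3.000)–(3.000,3.697)
total: 10 segments, chained into 1 closed loop(s), length Σ = 8.340068

segments=10 loops=1 length=8.340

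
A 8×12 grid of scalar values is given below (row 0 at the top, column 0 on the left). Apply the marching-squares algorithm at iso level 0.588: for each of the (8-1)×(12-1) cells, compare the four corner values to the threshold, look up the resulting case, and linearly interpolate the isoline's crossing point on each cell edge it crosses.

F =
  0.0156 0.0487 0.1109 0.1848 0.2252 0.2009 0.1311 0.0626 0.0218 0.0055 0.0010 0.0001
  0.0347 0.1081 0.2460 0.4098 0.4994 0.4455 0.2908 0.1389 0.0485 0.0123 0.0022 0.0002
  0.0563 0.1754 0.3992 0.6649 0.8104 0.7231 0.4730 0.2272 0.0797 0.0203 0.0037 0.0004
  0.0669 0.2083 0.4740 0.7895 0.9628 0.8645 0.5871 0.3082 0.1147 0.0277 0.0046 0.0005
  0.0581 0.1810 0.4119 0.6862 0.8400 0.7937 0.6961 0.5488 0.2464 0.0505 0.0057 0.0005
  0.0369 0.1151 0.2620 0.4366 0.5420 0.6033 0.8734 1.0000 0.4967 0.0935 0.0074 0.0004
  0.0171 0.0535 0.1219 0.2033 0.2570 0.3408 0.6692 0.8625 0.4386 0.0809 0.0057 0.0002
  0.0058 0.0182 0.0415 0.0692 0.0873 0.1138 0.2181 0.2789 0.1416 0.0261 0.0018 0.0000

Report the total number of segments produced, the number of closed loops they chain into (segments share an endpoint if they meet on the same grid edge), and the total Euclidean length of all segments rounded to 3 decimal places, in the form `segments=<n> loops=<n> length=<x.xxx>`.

cell (1,2): code 0100 → (1.699,3.000)–(2.000,2.711)
cell (1,3): code 1100 → (1.285,4.000)–(1.699,3.000)
cell (1,4): code 1100 → (1.513,5.000)–(1.285,4.000)
cell (1,5): code 1000 → (2.000,5.540)–(1.513,5.000)
cell (2,2): code 0110 → (2.000,2.711)–(3.000,2.361)
cell (2,5): code 1001 → (3.000,5.997)–(2.000,5.540)
cell (3,2): code 0110 → (3.000,2.361)–(4.000,2.642)
cell (3,5): code 1101 → (3.008,6.000)–(3.000,5.997)
cell (3,6): code 1000 → (4.000,6.734)–(3.008,6.000)
cell (4,2): code 0010 → (4.000,2.642)–(4.393,3.000)
cell (4,3): code 0011 → (4.393,3.000)–(4.846,4.000)
cell (4,4): code 0111 → (4.846,4.000)–(5.000,4.750)
cell (4,6): code 1101 → (4.087,7.000)–(4.000,6.734)
cell (4,7): code 1000 → (5.000,7.819)–(4.087,7.000)
cell (5,4): code 0010 → (5.000,4.750)–(5.058,5.000)
cell (5,5): code 0111 → (5.058,5.000)–(6.000,5.753)
cell (5,7): code 1001 → (6.000,7.648)–(5.000,7.819)
cell (6,5): code 0010 → (6.000,5.753)–(6.180,6.000)
cell (6,6): code 0011 → (6.180,6.000)–(6.470,7.000)
cell (6,7): code 0001 → (6.470,7.000)–(6.000,7.648)
total: 20 segments, chained into 1 closed loop(s), length Σ = 16.218447

segments=20 loops=1 length=16.218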